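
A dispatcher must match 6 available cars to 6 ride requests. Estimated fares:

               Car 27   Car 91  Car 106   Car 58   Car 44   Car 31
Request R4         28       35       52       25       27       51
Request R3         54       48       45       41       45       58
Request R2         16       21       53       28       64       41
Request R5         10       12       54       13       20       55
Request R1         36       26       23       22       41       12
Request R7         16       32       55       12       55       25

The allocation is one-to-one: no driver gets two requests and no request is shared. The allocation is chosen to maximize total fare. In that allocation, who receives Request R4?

Optimal: Car 27→Request R1 ($36), Car 91→Request R4 ($35), Car 106→Request R7 ($55), Car 58→Request R3 ($41), Car 44→Request R2 ($64), Car 31→Request R5 ($55) — total 36+35+55+41+64+55 = $286.
Row-greedy (each driver in turn takes its best remaining request) gives $268, worse by 18.
Car 91's own top request is Request R3 ($48), but forcing Car 91→Request R3 and reassigning the rest optimally gives only $283 — worse by 3.

Car 91 receives Request R4.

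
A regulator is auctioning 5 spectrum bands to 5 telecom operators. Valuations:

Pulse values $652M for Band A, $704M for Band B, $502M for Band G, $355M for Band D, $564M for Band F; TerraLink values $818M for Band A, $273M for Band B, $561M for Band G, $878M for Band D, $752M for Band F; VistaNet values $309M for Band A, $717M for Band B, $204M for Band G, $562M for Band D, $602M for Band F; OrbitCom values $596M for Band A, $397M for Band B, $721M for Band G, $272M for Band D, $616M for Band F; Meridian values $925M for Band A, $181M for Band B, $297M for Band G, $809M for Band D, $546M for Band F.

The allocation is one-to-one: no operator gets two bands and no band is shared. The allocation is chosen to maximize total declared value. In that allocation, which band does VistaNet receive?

Treat this as an assignment problem: match each operator to one band.
Optimal: Pulse→Band B ($704M), TerraLink→Band D ($878M), VistaNet→Band F ($602M), OrbitCom→Band G ($721M), Meridian→Band A ($925M) — total 704+878+602+721+925 = $3830M.
Max-entry greedy (repeatedly take the single best remaining cell) gives $3805M, worse by 25.
Next-best assignment: Pulse→Band F, TerraLink→Band D, VistaNet→Band B, OrbitCom→Band G, Meridian→Band A = $3805M.
Every other assignment is strictly worse.
VistaNet's own top band is Band B ($717M), but forcing VistaNet→Band B and reassigning the rest optimally gives only $3805M — worse by 25.

VistaNet receives Band F.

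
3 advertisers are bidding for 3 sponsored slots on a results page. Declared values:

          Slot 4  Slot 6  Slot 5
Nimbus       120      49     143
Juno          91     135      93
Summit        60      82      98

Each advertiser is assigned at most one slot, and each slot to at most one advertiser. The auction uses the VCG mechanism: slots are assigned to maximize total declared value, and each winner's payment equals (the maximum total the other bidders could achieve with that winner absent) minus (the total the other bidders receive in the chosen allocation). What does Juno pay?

Juno pays $7.

Efficient allocation: Nimbus→Slot 4 ($120), Juno→Slot 6 ($135), Summit→Slot 5 ($98); total welfare W = $353.
Juno receives Slot 6 at value $135, so the others get W − 135 = $218.
Without Juno: best allocation of the remaining 2 bidders over all 3 slots is Nimbus→Slot 5 ($143), Summit→Slot 6 ($82), total $225.
VCG payment = (others' best without Juno) − (others' welfare with Juno) = 225 − 218 = $7.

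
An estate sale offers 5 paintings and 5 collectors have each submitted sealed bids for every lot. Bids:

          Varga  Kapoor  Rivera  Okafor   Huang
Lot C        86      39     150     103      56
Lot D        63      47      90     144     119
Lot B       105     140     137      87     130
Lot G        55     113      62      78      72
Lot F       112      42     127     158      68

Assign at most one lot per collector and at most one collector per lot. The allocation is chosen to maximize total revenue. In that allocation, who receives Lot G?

This is the linear assignment problem.
Optimal: Varga→Lot F ($112), Kapoor→Lot G ($113), Rivera→Lot C ($150), Okafor→Lot D ($144), Huang→Lot B ($130) — total 112+113+150+144+130 = $649.
Column-greedy (each lot in turn goes to its best remaining collector) gives $618, worse by 31.
Checked against all permutations: $649 is optimal.
Kapoor's own top lot is Lot B ($140), but forcing Kapoor→Lot B and reassigning the rest optimally gives only $622 — worse by 27.

Kapoor receives Lot G.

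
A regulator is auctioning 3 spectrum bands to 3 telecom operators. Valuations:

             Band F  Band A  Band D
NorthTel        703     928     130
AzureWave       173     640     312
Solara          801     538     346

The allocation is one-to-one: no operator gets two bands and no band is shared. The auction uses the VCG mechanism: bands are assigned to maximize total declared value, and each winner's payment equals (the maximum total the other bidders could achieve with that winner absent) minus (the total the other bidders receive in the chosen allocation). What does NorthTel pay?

NorthTel pays $328M.

Efficient allocation: NorthTel→Band A ($928M), AzureWave→Band D ($312M), Solara→Band F ($801M); total welfare W = $2041M.
NorthTel receives Band A at value $928M, so the others get W − 928 = $1113M.
Without NorthTel: best allocation of the remaining 2 bidders over all 3 bands is AzureWave→Band A ($640M), Solara→Band F ($801M), total $1441M.
VCG payment = (others' best without NorthTel) − (others' welfare with NorthTel) = 1441 − 1113 = $328M.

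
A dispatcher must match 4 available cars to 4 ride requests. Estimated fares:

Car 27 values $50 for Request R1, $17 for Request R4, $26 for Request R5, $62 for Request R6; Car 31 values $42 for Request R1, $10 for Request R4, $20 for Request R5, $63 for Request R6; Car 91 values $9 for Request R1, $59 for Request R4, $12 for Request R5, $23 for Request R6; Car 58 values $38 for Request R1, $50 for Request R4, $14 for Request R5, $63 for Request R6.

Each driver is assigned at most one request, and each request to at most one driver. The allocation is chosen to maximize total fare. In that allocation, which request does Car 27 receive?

Car 27 receives Request R1.

Optimal: Car 27→Request R1 ($50), Car 31→Request R5 ($20), Car 91→Request R4 ($59), Car 58→Request R6 ($63) — total 50+20+59+63 = $192.
Row-greedy (each driver in turn takes its best remaining request) gives $177, worse by 15.
Next-best assignment: Car 27→Request R5, Car 31→Request R1, Car 91→Request R4, Car 58→Request R6 = $190.
Swapping Car 27↔Car 91 (Car 27→Request R4 $17, Car 91→Request R1 $9) loses 83.
Car 27's own top request is Request R6 ($62), but forcing Car 27→Request R6 and reassigning the rest optimally gives only $179 — worse by 13.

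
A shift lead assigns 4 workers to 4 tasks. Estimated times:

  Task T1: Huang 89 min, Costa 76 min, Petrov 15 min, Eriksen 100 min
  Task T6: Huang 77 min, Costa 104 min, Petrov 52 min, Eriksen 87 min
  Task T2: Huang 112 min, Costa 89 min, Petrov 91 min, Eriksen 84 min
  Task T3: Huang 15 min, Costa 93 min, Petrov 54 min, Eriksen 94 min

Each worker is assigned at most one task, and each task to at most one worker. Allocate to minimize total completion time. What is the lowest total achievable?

Optimal: Huang→Task T3 (15 min), Costa→Task T2 (89 min), Petrov→Task T1 (15 min), Eriksen→Task T6 (87 min) — total 15+89+15+87 = 206 min.
Min-entry greedy (repeatedly take the single cheapest remaining cell) gives 218 min, worse by 12.

Minimum total: 206 min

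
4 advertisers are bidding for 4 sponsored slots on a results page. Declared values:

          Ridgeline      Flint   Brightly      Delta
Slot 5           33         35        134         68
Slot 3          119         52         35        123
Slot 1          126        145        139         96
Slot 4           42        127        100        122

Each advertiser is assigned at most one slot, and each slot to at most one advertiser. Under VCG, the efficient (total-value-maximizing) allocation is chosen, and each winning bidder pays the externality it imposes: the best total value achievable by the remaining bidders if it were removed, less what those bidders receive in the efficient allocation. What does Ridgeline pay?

Efficient allocation: Ridgeline→Slot 3 ($119), Flint→Slot 1 ($145), Brightly→Slot 5 ($134), Delta→Slot 4 ($122); total welfare W = $520.
Ridgeline receives Slot 3 at value $119, so the others get W − 119 = $401.
Without Ridgeline: best allocation of the remaining 3 bidders over all 4 slots is Flint→Slot 1 ($145), Brightly→Slot 5 ($134), Delta→Slot 3 ($123), total $402.
VCG payment = (others' best without Ridgeline) − (others' welfare with Ridgeline) = 402 − 401 = $1.

Ridgeline pays $1.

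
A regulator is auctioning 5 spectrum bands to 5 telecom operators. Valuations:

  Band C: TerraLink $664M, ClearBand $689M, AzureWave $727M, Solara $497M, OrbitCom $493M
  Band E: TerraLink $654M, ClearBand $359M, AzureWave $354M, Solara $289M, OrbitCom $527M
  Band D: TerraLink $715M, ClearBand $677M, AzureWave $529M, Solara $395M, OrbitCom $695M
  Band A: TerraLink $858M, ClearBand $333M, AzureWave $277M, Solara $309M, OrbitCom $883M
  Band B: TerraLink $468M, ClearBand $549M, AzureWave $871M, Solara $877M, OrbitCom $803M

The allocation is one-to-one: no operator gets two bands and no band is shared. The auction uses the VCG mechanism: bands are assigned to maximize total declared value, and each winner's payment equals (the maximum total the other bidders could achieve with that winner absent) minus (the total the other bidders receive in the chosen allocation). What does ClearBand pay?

Efficient allocation: TerraLink→Band E ($654M), ClearBand→Band D ($677M), AzureWave→Band C ($727M), Solara→Band B ($877M), OrbitCom→Band A ($883M); total welfare W = $3818M.
ClearBand receives Band D at value $677M, so the others get W − 677 = $3141M.
Without ClearBand: best allocation of the remaining 4 bidders over all 5 bands is TerraLink→Band D ($715M), AzureWave→Band C ($727M), Solara→Band B ($877M), OrbitCom→Band A ($883M), total $3202M.
VCG payment = (others' best without ClearBand) − (others' welfare with ClearBand) = 3202 − 3141 = $61M.

ClearBand pays $61M.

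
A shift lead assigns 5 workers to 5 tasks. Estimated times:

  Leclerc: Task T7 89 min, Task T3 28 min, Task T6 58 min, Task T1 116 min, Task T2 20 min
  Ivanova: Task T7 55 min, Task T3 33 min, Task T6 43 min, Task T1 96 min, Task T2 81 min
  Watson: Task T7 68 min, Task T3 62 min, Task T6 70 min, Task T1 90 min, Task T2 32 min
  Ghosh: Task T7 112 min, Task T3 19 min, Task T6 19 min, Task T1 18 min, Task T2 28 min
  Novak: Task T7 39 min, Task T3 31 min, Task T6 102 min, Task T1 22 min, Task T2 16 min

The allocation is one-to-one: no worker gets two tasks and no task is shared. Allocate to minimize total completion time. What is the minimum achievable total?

Minimum total: 156 min

Optimal: Leclerc→Task T3 (28 min), Ivanova→Task T7 (55 min), Watson→Task T2 (32 min), Ghosh→Task T6 (19 min), Novak→Task T1 (22 min) — total 28+55+32+19+22 = 156 min.
Min-entry greedy (repeatedly take the single cheapest remaining cell) gives 173 min, worse by 17.
Every other assignment is strictly worse.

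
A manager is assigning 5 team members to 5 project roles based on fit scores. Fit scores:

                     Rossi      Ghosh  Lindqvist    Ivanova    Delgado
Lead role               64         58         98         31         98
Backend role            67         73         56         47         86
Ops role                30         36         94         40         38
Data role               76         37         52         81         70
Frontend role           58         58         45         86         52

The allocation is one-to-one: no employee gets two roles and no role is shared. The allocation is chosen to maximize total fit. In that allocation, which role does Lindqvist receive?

This is a one-to-one assignment (maximum-weight bipartite matching).
Optimal: Rossi→Data role (76 pts), Ghosh→Backend role (73 pts), Lindqvist→Ops role (94 pts), Ivanova→Frontend role (86 pts), Delgado→Lead role (98 pts) — total 76+73+94+86+98 = 427 pts.
Checked against all permutations: 427 pts is optimal.
Lindqvist's own top role is Lead role (98 pts), but forcing Lindqvist→Lead role and reassigning the rest optimally gives only 382 pts — worse by 45.

Lindqvist receives Ops role.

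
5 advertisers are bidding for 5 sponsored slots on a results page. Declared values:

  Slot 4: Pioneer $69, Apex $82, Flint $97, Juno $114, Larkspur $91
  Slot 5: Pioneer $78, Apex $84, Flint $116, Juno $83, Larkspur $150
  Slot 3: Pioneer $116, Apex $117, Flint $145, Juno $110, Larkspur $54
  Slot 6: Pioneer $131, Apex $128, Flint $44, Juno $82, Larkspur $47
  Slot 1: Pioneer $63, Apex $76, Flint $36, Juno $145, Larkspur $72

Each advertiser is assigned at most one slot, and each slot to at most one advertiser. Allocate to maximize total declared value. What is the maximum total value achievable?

Optimal: Pioneer→Slot 6 ($131), Apex→Slot 4 ($82), Flint→Slot 3 ($145), Juno→Slot 1 ($145), Larkspur→Slot 5 ($150) — total 131+82+145+145+150 = $653.
Row-greedy (each advertiser in turn takes its best remaining slot) gives $600, worse by 53.
No other one-to-one assignment exceeds $653.

Maximum total: $653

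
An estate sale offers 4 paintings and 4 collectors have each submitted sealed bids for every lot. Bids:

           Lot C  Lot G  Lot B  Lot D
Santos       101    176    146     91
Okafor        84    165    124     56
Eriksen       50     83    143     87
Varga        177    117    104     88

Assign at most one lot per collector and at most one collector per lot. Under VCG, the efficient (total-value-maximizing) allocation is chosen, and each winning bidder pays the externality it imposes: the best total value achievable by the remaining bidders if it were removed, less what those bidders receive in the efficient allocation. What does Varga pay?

Varga pays $10.

Efficient allocation: Santos→Lot D ($91), Okafor→Lot G ($165), Eriksen→Lot B ($143), Varga→Lot C ($177); total welfare W = $576.
Varga receives Lot C at value $177, so the others get W − 177 = $399.
Without Varga: best allocation of the remaining 3 bidders over all 4 lots is Santos→Lot C ($101), Okafor→Lot G ($165), Eriksen→Lot B ($143), total $409.
VCG payment = (others' best without Varga) − (others' welfare with Varga) = 409 − 399 = $10.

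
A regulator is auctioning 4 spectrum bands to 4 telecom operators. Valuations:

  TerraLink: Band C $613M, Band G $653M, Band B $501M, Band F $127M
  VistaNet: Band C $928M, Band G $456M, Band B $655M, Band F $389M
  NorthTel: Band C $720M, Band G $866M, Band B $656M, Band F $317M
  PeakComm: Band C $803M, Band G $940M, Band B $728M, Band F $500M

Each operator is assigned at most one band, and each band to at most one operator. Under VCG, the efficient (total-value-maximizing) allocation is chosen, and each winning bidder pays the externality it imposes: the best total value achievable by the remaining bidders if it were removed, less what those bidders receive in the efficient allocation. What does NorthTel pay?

NorthTel pays $440M.

Efficient allocation: TerraLink→Band B ($501M), VistaNet→Band C ($928M), NorthTel→Band G ($866M), PeakComm→Band F ($500M); total welfare W = $2795M.
NorthTel receives Band G at value $866M, so the others get W − 866 = $1929M.
Without NorthTel: best allocation of the remaining 3 bidders over all 4 bands is TerraLink→Band B ($501M), VistaNet→Band C ($928M), PeakComm→Band G ($940M), total $2369M.
VCG payment = (others' best without NorthTel) − (others' welfare with NorthTel) = 2369 − 1929 = $440M.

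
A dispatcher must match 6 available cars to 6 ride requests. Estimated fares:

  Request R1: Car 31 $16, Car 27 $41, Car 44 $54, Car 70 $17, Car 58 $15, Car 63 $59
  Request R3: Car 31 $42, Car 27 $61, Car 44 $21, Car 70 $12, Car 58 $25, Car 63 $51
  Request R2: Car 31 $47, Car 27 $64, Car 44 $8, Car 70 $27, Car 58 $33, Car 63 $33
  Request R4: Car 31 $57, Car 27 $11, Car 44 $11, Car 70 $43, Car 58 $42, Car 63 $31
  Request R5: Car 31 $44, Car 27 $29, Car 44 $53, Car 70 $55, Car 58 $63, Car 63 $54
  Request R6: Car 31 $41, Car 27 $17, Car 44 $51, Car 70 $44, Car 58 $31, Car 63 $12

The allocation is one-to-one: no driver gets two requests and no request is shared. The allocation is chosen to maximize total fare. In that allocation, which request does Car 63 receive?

Treat this as an assignment problem: match each driver to one request.
Optimal: Car 31→Request R4 ($57), Car 27→Request R2 ($64), Car 44→Request R1 ($54), Car 70→Request R6 ($44), Car 58→Request R5 ($63), Car 63→Request R3 ($51) — total 57+64+54+44+63+51 = $333.
No other one-to-one assignment exceeds $333.
Car 63's own top request is Request R1 ($59), but forcing Car 63→Request R1 and reassigning the rest optimally gives only $324 — worse by 9.

Car 63 receives Request R3.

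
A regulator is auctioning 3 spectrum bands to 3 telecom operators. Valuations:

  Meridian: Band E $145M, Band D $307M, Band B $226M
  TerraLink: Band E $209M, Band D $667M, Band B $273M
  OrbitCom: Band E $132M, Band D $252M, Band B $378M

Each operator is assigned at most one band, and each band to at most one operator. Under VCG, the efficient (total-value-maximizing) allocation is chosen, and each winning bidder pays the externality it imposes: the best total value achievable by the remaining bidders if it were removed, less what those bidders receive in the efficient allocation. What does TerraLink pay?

Efficient allocation: Meridian→Band E ($145M), TerraLink→Band D ($667M), OrbitCom→Band B ($378M); total welfare W = $1190M.
TerraLink receives Band D at value $667M, so the others get W − 667 = $523M.
Without TerraLink: best allocation of the remaining 2 bidders over all 3 bands is Meridian→Band D ($307M), OrbitCom→Band B ($378M), total $685M.
VCG payment = (others' best without TerraLink) − (others' welfare with TerraLink) = 685 − 523 = $162M.

TerraLink pays $162M.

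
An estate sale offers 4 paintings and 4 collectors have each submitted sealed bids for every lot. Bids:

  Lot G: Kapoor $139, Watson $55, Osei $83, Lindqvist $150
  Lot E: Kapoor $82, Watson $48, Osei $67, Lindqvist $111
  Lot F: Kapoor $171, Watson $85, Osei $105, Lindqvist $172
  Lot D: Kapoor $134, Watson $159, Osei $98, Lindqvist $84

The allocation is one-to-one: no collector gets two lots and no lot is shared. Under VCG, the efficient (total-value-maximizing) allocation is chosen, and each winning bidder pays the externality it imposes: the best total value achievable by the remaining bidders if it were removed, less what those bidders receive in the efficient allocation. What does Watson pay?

Watson pays $31.

Efficient allocation: Kapoor→Lot F ($171), Watson→Lot D ($159), Osei→Lot E ($67), Lindqvist→Lot G ($150); total welfare W = $547.
Watson receives Lot D at value $159, so the others get W − 159 = $388.
Without Watson: best allocation of the remaining 3 bidders over all 4 lots is Kapoor→Lot F ($171), Osei→Lot D ($98), Lindqvist→Lot G ($150), total $419.
VCG payment = (others' best without Watson) − (others' welfare with Watson) = 419 − 388 = $31.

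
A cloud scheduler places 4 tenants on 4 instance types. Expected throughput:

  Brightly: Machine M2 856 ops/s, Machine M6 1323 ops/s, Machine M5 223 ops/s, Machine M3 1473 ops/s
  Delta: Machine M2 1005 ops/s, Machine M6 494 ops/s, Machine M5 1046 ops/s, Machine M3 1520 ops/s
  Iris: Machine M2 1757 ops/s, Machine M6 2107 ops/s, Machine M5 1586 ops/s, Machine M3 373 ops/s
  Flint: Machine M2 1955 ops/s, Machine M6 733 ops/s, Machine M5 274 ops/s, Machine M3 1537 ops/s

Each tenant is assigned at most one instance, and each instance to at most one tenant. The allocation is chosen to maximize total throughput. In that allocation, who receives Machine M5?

Optimal: Brightly→Machine M3 (1473 ops/s), Delta→Machine M5 (1046 ops/s), Iris→Machine M6 (2107 ops/s), Flint→Machine M2 (1955 ops/s) — total 1473+1046+2107+1955 = 6581 ops/s.
Max-entry greedy (repeatedly take the single best remaining cell) gives 5805 ops/s, worse by 776.
Next-best assignment: Brightly→Machine M6, Delta→Machine M3, Iris→Machine M5, Flint→Machine M2 = 6384 ops/s.
Swapping Iris↔Flint (Iris→Machine M2 1757 ops/s, Flint→Machine M6 733 ops/s) loses 1572.
No other one-to-one assignment exceeds 6581 ops/s.
Delta's own top instance is Machine M3 (1520 ops/s), but forcing Delta→Machine M3 and reassigning the rest optimally gives only 6384 ops/s — worse by 197.

Delta receives Machine M5.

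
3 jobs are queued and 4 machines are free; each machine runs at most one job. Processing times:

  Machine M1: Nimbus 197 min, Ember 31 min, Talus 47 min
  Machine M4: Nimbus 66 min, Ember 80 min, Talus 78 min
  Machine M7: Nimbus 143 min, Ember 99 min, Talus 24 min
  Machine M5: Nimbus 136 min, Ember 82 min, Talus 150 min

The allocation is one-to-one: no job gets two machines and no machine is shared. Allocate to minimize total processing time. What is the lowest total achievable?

This is a one-to-one assignment (minimum-cost bipartite matching).
Optimal: Nimbus→Machine M4 (66 min), Ember→Machine M1 (31 min), Talus→Machine M7 (24 min) — total 66+31+24 = 121 min.
Next-best assignment: Nimbus→Machine M4, Ember→Machine M5, Talus→Machine M7 = 172 min.
Checked against all permutations: 121 min is optimal.

Min total: 121 min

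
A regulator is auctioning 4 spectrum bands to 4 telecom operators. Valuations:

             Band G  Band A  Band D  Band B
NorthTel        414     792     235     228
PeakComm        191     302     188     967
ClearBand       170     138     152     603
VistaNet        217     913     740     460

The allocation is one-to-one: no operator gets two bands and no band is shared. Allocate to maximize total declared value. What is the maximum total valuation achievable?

Maximum total: $2669M

Optimal: NorthTel→Band A ($792M), PeakComm→Band B ($967M), ClearBand→Band G ($170M), VistaNet→Band D ($740M) — total 792+967+170+740 = $2669M.
Column-greedy (each band in turn goes to its best remaining operator) gives $2118M, worse by 551.
Next-best assignment: NorthTel→Band G, PeakComm→Band B, ClearBand→Band D, VistaNet→Band A = $2446M.
No other one-to-one assignment exceeds $2669M.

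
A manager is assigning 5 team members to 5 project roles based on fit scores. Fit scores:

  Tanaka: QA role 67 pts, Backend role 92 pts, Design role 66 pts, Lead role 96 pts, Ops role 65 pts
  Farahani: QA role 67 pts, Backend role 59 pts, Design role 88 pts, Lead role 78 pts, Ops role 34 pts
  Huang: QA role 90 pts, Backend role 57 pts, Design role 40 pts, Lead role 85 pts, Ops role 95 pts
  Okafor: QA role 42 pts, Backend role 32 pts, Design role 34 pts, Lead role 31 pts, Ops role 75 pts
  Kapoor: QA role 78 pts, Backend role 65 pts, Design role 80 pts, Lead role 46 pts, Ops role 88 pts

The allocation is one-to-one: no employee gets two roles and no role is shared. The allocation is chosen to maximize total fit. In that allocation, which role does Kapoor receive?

Kapoor receives QA role.

Treat this as an assignment problem: match each employee to one role.
Optimal: Tanaka→Backend role (92 pts), Farahani→Design role (88 pts), Huang→Lead role (85 pts), Okafor→Ops role (75 pts), Kapoor→QA role (78 pts) — total 92+88+85+75+78 = 418 pts.
Next-best assignment: Tanaka→Backend role, Farahani→Lead role, Huang→QA role, Okafor→Ops role, Kapoor→Design role = 415 pts.
Kapoor's own top role is Ops role (88 pts), but forcing Kapoor→Ops role and reassigning the rest optimally gives only 395 pts — worse by 23.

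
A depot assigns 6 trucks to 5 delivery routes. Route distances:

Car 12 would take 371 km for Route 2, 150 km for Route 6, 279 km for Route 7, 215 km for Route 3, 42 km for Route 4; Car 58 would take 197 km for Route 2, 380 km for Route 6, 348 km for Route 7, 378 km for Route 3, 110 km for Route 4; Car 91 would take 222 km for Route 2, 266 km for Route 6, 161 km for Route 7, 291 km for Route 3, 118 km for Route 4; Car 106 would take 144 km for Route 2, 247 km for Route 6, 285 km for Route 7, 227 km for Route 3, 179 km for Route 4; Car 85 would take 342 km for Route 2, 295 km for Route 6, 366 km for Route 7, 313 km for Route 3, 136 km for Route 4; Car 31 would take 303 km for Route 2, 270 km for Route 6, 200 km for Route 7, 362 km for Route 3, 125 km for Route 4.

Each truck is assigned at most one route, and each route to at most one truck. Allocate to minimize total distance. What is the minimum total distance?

Optimal: Car 58→Route 2 (197 km), Car 12→Route 6 (150 km), Car 91→Route 7 (161 km), Car 106→Route 3 (227 km), Car 31→Route 4 (125 km) — total 197+150+161+227+125 = 860 km.
Row-greedy (each truck in turn takes its cheapest remaining route) gives 922 km, worse by 62.
Next-best assignment: Car 58→Route 2, Car 12→Route 6, Car 91→Route 7, Car 106→Route 3, Car 85→Route 4 = 871 km.
Swapping Car 12↔Car 58 (Car 12→Route 2 371 km, Car 58→Route 6 380 km) adds 404.

Min total: 860 km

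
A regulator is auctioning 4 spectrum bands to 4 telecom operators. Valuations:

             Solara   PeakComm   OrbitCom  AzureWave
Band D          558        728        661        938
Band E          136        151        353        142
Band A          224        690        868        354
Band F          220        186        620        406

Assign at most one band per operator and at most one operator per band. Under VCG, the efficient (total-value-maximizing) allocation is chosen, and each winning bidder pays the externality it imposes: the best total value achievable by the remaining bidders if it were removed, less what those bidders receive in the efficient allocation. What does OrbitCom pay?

Efficient allocation: Solara→Band E ($136M), PeakComm→Band A ($690M), OrbitCom→Band F ($620M), AzureWave→Band D ($938M); total welfare W = $2384M.
OrbitCom receives Band F at value $620M, so the others get W − 620 = $1764M.
Without OrbitCom: best allocation of the remaining 3 bidders over all 4 bands is Solara→Band F ($220M), PeakComm→Band A ($690M), AzureWave→Band D ($938M), total $1848M.
VCG payment = (others' best without OrbitCom) − (others' welfare with OrbitCom) = 1848 − 1764 = $84M.

OrbitCom pays $84M.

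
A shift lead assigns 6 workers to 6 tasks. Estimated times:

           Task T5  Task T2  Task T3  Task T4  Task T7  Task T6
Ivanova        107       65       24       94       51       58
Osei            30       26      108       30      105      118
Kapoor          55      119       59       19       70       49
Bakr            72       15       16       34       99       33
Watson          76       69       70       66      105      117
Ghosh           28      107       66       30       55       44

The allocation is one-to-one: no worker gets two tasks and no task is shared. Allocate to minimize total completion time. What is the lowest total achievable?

Min total: 227 min

Optimal: Ivanova→Task T7 (51 min), Osei→Task T2 (26 min), Kapoor→Task T4 (19 min), Bakr→Task T6 (33 min), Watson→Task T3 (70 min), Ghosh→Task T5 (28 min) — total 51+26+19+33+70+28 = 227 min.
Min-entry greedy (repeatedly take the single cheapest remaining cell) gives 308 min, worse by 81.
Next-best assignment: Ivanova→Task T7, Osei→Task T5, Kapoor→Task T4, Bakr→Task T2, Watson→Task T3, Ghosh→Task T6 = 229 min.
Swapping Osei↔Ivanova (Osei→Task T7 105 min, Ivanova→Task T2 65 min) adds 93.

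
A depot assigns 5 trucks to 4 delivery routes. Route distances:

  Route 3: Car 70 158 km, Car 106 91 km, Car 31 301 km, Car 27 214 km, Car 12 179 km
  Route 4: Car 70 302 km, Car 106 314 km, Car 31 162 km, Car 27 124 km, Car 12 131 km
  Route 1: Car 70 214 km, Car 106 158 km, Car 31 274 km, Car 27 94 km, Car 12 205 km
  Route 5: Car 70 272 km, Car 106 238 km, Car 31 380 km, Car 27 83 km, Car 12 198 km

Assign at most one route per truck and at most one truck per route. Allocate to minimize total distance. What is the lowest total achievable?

This is the linear assignment problem.
Optimal: Car 106→Route 3 (91 km), Car 12→Route 4 (131 km), Car 70→Route 1 (214 km), Car 27→Route 5 (83 km) — total 91+131+214+83 = 519 km.
Column-greedy (each route in turn goes to its cheapest remaining truck) gives 692 km, worse by 173.
Next-best assignment: Car 70→Route 3, Car 12→Route 4, Car 106→Route 1, Car 27→Route 5 = 530 km.

Minimum total: 519 km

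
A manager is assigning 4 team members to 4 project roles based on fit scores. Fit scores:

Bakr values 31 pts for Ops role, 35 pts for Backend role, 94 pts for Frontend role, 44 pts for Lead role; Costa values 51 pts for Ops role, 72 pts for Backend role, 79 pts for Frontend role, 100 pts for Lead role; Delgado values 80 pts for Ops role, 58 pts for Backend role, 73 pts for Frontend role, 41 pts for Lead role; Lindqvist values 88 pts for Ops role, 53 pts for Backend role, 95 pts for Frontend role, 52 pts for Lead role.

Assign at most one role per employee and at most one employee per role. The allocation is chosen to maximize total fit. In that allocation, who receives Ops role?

Lindqvist receives Ops role.

Treat this as an assignment problem: match each employee to one role.
Optimal: Bakr→Frontend role (94 pts), Costa→Lead role (100 pts), Delgado→Backend role (58 pts), Lindqvist→Ops role (88 pts) — total 94+100+58+88 = 340 pts.
Column-greedy (each role in turn goes to its best remaining employee) gives 295 pts, worse by 45.
Checked against all permutations: 340 pts is optimal.
Lindqvist's own top role is Frontend role (95 pts), but forcing Lindqvist→Frontend role and reassigning the rest optimally gives only 310 pts — worse by 30.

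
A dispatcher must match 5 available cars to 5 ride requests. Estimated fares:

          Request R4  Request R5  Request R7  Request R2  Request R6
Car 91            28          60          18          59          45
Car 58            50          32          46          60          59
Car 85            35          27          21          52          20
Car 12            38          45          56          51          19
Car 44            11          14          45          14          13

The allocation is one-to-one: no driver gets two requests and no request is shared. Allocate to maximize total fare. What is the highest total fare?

This is a one-to-one assignment (maximum-weight bipartite matching).
Optimal: Car 91→Request R5 ($60), Car 58→Request R6 ($59), Car 85→Request R2 ($52), Car 12→Request R4 ($38), Car 44→Request R7 ($45) — total 60+59+52+38+45 = $254.
Next-best assignment: Car 91→Request R5, Car 58→Request R6, Car 85→Request R4, Car 12→Request R2, Car 44→Request R7 = $250.
No other one-to-one assignment exceeds $254.

Maximum total: $254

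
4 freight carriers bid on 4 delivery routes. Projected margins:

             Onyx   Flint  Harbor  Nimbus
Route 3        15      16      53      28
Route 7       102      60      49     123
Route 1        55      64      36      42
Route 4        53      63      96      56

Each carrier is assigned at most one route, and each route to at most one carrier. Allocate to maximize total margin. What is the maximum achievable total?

Maximum total: $298k

Optimal: Onyx→Route 3 ($15k), Flint→Route 1 ($64k), Harbor→Route 4 ($96k), Nimbus→Route 7 ($123k) — total 15+64+96+123 = $298k.
Column-greedy (each route in turn goes to its best remaining carrier) gives $293k, worse by 5.
Next-best assignment: Onyx→Route 1, Flint→Route 4, Harbor→Route 3, Nimbus→Route 7 = $294k.
No other one-to-one assignment exceeds $298k.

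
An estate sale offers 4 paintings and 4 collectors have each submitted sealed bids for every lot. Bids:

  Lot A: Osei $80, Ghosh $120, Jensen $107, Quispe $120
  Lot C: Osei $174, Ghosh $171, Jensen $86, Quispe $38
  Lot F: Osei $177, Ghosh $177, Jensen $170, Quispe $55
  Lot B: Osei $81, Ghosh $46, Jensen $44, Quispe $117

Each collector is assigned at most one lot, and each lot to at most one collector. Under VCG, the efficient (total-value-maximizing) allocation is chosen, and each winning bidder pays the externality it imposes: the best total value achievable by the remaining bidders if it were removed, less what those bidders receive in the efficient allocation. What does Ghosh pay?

Efficient allocation: Osei→Lot C ($174), Ghosh→Lot A ($120), Jensen→Lot F ($170), Quispe→Lot B ($117); total welfare W = $581.
Ghosh receives Lot A at value $120, so the others get W − 120 = $461.
Without Ghosh: best allocation of the remaining 3 bidders over all 4 lots is Osei→Lot C ($174), Jensen→Lot F ($170), Quispe→Lot A ($120), total $464.
VCG payment = (others' best without Ghosh) − (others' welfare with Ghosh) = 464 − 461 = $3.

Ghosh pays $3.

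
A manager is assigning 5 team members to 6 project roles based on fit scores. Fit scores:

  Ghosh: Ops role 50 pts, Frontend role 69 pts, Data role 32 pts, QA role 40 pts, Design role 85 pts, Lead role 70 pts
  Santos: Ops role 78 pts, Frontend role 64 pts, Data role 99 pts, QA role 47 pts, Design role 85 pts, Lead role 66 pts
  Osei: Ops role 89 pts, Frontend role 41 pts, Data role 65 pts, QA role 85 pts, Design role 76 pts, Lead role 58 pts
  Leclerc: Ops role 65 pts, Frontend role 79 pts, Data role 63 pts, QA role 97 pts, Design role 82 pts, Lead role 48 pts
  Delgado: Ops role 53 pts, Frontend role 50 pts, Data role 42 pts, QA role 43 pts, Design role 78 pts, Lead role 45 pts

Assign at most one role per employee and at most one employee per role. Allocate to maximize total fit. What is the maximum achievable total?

This is a one-to-one assignment (maximum-weight bipartite matching).
Optimal: Ghosh→Lead role (70 pts), Santos→Data role (99 pts), Osei→Ops role (89 pts), Leclerc→QA role (97 pts), Delgado→Design role (78 pts) — total 70+99+89+97+78 = 433 pts.
Column-greedy (each role in turn goes to its best remaining employee) gives 395 pts, worse by 38.
Next-best assignment: Ghosh→Frontend role, Santos→Data role, Osei→Ops role, Leclerc→QA role, Delgado→Design role = 432 pts.

Maximum total: 433 pts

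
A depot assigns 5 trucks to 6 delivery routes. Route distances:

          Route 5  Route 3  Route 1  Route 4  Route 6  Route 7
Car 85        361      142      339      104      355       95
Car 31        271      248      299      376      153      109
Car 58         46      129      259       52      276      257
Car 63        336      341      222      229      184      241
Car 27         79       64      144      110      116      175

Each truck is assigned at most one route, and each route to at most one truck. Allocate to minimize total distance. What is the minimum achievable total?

Treat this as an assignment problem: match each truck to one route.
Optimal: Car 85→Route 4 (104 km), Car 31→Route 7 (109 km), Car 58→Route 5 (46 km), Car 63→Route 6 (184 km), Car 27→Route 3 (64 km) — total 104+109+46+184+64 = 507 km.
Min-entry greedy (repeatedly take the single cheapest remaining cell) gives 580 km, worse by 73.
Next-best assignment: Car 85→Route 4, Car 31→Route 7, Car 58→Route 5, Car 63→Route 1, Car 27→Route 3 = 545 km.
Checked against all permutations: 507 km is optimal.

Minimum total: 507 km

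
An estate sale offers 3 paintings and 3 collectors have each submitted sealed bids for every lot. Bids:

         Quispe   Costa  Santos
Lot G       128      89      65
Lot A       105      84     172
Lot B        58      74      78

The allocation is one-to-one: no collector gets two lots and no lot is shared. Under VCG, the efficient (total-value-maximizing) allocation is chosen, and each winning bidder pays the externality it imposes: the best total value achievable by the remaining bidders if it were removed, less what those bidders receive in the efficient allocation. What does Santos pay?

Santos pays $10.

Efficient allocation: Quispe→Lot G ($128), Costa→Lot B ($74), Santos→Lot A ($172); total welfare W = $374.
Santos receives Lot A at value $172, so the others get W − 172 = $202.
Without Santos: best allocation of the remaining 2 bidders over all 3 lots is Quispe→Lot G ($128), Costa→Lot A ($84), total $212.
VCG payment = (others' best without Santos) − (others' welfare with Santos) = 212 − 202 = $10.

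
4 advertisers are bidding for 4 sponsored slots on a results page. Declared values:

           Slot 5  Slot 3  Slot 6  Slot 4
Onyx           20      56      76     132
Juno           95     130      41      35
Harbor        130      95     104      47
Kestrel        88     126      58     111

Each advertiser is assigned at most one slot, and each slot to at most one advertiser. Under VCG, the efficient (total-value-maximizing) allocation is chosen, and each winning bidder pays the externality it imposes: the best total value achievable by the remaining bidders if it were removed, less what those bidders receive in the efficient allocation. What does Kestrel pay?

Kestrel pays $61.

Efficient allocation: Onyx→Slot 4 ($132), Juno→Slot 5 ($95), Harbor→Slot 6 ($104), Kestrel→Slot 3 ($126); total welfare W = $457.
Kestrel receives Slot 3 at value $126, so the others get W − 126 = $331.
Without Kestrel: best allocation of the remaining 3 bidders over all 4 slots is Onyx→Slot 4 ($132), Juno→Slot 3 ($130), Harbor→Slot 5 ($130), total $392.
VCG payment = (others' best without Kestrel) − (others' welfare with Kestrel) = 392 − 331 = $61.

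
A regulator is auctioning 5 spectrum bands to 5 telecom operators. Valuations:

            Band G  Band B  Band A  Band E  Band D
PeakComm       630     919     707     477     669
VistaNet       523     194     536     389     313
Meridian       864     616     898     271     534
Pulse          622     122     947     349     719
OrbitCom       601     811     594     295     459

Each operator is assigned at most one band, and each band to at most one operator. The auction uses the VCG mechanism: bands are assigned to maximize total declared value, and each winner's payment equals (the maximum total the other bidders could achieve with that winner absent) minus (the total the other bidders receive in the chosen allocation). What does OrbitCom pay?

Efficient allocation: PeakComm→Band D ($669M), VistaNet→Band E ($389M), Meridian→Band G ($864M), Pulse→Band A ($947M), OrbitCom→Band B ($811M); total welfare W = $3680M.
OrbitCom receives Band B at value $811M, so the others get W − 811 = $2869M.
Without OrbitCom: best allocation of the remaining 4 bidders over all 5 bands is PeakComm→Band B ($919M), VistaNet→Band E ($389M), Meridian→Band G ($864M), Pulse→Band A ($947M), total $3119M.
VCG payment = (others' best without OrbitCom) − (others' welfare with OrbitCom) = 3119 − 2869 = $250M.

OrbitCom pays $250M.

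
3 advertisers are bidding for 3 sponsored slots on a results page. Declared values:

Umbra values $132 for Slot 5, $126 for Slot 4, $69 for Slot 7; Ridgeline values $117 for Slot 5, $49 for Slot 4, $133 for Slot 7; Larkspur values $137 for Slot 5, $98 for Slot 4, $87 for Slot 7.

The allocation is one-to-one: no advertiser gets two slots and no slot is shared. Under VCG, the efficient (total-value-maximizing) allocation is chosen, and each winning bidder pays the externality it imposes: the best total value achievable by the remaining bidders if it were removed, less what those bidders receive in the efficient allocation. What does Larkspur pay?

Efficient allocation: Umbra→Slot 4 ($126), Ridgeline→Slot 7 ($133), Larkspur→Slot 5 ($137); total welfare W = $396.
Larkspur receives Slot 5 at value $137, so the others get W − 137 = $259.
Without Larkspur: best allocation of the remaining 2 bidders over all 3 slots is Umbra→Slot 5 ($132), Ridgeline→Slot 7 ($133), total $265.
VCG payment = (others' best without Larkspur) − (others' welfare with Larkspur) = 265 − 259 = $6.

Larkspur pays $6.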